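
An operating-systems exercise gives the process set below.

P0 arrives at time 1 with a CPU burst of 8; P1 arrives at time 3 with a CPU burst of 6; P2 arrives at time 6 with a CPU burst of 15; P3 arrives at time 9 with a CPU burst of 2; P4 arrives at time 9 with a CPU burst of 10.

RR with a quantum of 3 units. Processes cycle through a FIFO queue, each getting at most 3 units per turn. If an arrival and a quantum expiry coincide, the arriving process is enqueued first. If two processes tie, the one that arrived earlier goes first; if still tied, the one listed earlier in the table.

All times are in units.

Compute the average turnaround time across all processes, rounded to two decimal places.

22.00

Gantt: | idle 0-1 | P0 1-4 | P1 4-7 | P0 7-10 | P2 10-13 | P1 13-16 | P3 16-18 | P4 18-21 | P0 21-23 | P2 23-26 | P4 26-29 | P2 29-32 | P4 32-35 | P2 35-38 | P4 38-39 | P2 39-42 |
Completion: P0=23  P1=16  P2=42  P3=18  P4=39
Turnaround (C−A): P0=22  P1=13  P2=36  P3=9  P4=30
Turnaround times: P0=22, P1=13, P2=36, P3=9, P4=30
Average turnaround = (22+13+36+9+30) / 5 = 110/5 = 22.00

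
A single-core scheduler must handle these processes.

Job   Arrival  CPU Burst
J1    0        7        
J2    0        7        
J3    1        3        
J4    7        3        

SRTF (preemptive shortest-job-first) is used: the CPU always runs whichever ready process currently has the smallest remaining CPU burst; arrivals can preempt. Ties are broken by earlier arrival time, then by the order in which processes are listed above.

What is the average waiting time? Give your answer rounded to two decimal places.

Gantt: | J1 0-1 | J3 1-4 | J1 4-10 | J4 10-13 | J2 13-20 |
Completion: J1=10  J2=20  J3=4  J4=13
Turnaround (C−A): J1=10  J2=20  J3=3  J4=6
Waiting times: J1=3, J2=13, J3=0, J4=3
Average waiting = (3+13+0+3) / 4 = 19/4 = 4.75

4.75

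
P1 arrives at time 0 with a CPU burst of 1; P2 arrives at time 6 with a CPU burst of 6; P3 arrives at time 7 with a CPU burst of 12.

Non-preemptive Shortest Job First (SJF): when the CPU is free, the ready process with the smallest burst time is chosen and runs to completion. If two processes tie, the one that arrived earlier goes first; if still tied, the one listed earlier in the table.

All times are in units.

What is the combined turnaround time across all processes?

24

Gantt: | P1 0-1 | idle 1-6 | P2 6-12 | P3 12-24 |
Completion: P1=1  P2=12  P3=24
Turnaround (C−A): P1=1  P2=6  P3=17
Turnaround = completion − arrival: P1=1, P2=6, P3=17
Total turnaround = 1 + 6 + 17 = 24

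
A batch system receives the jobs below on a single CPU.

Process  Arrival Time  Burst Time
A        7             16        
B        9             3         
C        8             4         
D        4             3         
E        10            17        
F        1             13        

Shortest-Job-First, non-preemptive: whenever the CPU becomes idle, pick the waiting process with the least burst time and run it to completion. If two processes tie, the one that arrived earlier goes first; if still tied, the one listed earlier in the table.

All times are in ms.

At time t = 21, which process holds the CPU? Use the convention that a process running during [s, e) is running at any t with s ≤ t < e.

Timeline: | idle 0-1 | F 1-14 | D 14-17 | B 17-20 | C 20-24 | A 24-40 | E 40-57 |
Completion: A=40  B=20  C=24  D=17  E=57  F=14
Turnaround (C−A): A=33  B=11  C=16  D=13  E=47  F=13

C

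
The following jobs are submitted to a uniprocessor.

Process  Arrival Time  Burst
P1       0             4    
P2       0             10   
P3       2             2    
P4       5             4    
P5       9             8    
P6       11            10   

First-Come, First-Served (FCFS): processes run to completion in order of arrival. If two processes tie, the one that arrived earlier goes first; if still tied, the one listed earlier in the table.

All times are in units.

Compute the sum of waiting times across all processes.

55

Schedule: | P1 0-4 | P2 4-14 | P3 14-16 | P4 16-20 | P5 20-28 | P6 28-38 |
Completion: P1=4  P2=14  P3=16  P4=20  P5=28  P6=38
Turnaround (C−A): P1=4  P2=14  P3=14  P4=15  P5=19  P6=27
Waiting = turnaround − burst: P1=0, P2=4, P3=12, P4=11, P5=11, P6=17
Total waiting = 0 + 4 + 12 + 11 + 11 + 17 = 55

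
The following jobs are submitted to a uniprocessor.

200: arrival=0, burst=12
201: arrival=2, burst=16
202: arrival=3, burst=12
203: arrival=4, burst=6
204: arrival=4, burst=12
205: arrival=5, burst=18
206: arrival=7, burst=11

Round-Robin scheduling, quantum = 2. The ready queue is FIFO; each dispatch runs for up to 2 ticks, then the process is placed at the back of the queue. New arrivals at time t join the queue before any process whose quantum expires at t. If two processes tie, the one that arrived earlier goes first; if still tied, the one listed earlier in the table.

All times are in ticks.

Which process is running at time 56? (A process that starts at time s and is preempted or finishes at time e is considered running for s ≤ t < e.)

Timeline: | 200 0-2 | 201 2-4 | 200 4-6 | 202 6-8 | 203 8-10 | 204 10-12 | 201 12-14 | 205 14-16 | 200 16-18 | 206 18-20 | 202 20-22 | 203 22-24 | 204 24-26 | 201 26-28 | 205 28-30 | 200 30-32 | 206 32-34 | 202 34-36 | 203 36-38 | 204 38-40 | 201 40-42 | 205 42-44 | 200 44-46 | 206 46-48 | 202 48-50 | 204 50-52 | 201 52-54 | 205 54-56 | 200 56-58 | 206 58-60 | 202 60-62 | 204 62-64 | 201 64-66 | 205 66-68 | 206 68-70 | 202 70-72 | 204 72-74 | 201 74-76 | 205 76-78 | 206 78-79 | 201 79-81 | 205 81-87 |
Completion: 200=58  201=81  202=72  203=38  204=74  205=87  206=79

200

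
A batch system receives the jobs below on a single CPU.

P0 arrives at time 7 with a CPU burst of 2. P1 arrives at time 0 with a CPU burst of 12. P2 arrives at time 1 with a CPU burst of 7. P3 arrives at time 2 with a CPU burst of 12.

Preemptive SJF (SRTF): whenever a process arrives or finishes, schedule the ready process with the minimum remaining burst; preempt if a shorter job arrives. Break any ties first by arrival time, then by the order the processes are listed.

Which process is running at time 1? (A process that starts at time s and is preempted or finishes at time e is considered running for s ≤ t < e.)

P2

Timeline: | P1 0-1 | P2 1-8 | P0 8-10 | P1 10-21 | P3 21-33 |
Completion: P0=10  P1=21  P2=8  P3=33
Turnaround (C−A): P0=3  P1=21  P2=7  P3=31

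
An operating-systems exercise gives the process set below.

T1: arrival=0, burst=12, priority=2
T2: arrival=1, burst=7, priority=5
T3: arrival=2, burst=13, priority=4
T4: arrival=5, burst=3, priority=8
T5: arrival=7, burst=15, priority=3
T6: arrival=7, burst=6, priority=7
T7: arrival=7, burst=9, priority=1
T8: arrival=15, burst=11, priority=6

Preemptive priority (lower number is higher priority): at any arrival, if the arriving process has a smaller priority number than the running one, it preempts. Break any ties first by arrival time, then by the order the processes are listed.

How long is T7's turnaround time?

Gantt: | T1 0-7 | T7 7-16 | T1 16-21 | T5 21-36 | T3 36-49 | T2 49-56 | T8 56-67 | T6 67-73 | T4 73-76 |
Completion: T1=21  T2=56  T3=49  T4=76  T5=36  T6=73  T7=16  T8=67
Turnaround (C−A): T1=21  T2=55  T3=47  T4=71  T5=29  T6=66  T7=9  T8=52
Turnaround(T7) = completion − arrival = 16 − 7 = 9

9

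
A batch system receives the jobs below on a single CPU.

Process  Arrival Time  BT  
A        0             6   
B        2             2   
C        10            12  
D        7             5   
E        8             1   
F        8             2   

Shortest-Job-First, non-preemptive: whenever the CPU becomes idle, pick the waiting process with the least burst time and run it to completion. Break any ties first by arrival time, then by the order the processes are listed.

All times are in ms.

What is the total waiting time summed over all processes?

15

Schedule: | A 0-6 | B 6-8 | E 8-9 | F 9-11 | D 11-16 | C 16-28 |
Completion: A=6  B=8  C=28  D=16  E=9  F=11
Turnaround (C−A): A=6  B=6  C=18  D=9  E=1  F=3
Waiting = turnaround − burst: A=0, B=4, C=6, D=4, E=0, F=1
Total waiting = 0 + 4 + 6 + 4 + 0 + 1 = 15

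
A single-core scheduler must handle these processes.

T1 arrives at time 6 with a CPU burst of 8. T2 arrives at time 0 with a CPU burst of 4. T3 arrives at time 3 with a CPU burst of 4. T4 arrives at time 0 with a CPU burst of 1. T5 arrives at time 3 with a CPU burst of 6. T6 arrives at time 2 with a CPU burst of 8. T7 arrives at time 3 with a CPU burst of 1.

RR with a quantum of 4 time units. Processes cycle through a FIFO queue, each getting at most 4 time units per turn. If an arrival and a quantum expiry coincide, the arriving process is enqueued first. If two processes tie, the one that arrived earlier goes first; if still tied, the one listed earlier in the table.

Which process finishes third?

T3

Schedule: | T2 0-4 | T4 4-5 | T6 5-9 | T3 9-13 | T5 13-17 | T7 17-18 | T1 18-22 | T6 22-26 | T5 26-28 | T1 28-32 |
Completion: T1=32  T2=4  T3=13  T4=5  T5=28  T6=26  T7=18
Turnaround (C−A): T1=26  T2=4  T3=10  T4=5  T5=25  T6=24  T7=15
Finish order: T2 → T4 → T3 → T7 → T6 → T5 → T1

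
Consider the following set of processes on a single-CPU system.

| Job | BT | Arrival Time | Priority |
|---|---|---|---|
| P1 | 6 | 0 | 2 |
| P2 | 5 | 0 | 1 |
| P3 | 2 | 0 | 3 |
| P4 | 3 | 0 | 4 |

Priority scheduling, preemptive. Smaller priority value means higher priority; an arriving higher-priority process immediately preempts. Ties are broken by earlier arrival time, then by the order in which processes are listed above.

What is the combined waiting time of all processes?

29

Schedule: | P2 0-5 | P1 5-11 | P3 11-13 | P4 13-16 |
Completion: P1=11  P2=5  P3=13  P4=16
Turnaround (C−A): P1=11  P2=5  P3=13  P4=16
Waiting = turnaround − burst: P1=5, P2=0, P3=11, P4=13
Total waiting = 5 + 0 + 11 + 13 = 29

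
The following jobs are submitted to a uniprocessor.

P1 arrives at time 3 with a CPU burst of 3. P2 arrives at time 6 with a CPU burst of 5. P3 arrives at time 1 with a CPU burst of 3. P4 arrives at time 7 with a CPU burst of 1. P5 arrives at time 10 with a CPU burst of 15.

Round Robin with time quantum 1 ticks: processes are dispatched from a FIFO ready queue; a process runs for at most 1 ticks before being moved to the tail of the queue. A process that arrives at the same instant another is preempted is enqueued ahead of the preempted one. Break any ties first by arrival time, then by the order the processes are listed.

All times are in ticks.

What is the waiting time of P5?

3

Schedule: | idle 0-1 | P3 1-3 | P1 3-4 | P3 4-5 | P1 5-6 | P2 6-7 | P1 7-8 | P4 8-9 | P2 9-10 | P5 10-11 | P2 11-12 | P5 12-13 | P2 13-14 | P5 14-15 | P2 15-16 | P5 16-28 |
Completion: P1=8  P2=16  P3=5  P4=9  P5=28
Turnaround (C−A): P1=5  P2=10  P3=4  P4=2  P5=18
Waiting(P5) = turnaround − burst = 18 − 15 = 3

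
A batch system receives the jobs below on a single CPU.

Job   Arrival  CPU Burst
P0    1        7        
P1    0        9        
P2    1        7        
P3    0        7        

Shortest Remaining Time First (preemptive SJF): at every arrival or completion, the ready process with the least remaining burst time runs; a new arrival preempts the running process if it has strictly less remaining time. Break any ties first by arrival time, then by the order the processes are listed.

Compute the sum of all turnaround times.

Timeline: | P3 0-7 | P0 7-14 | P2 14-21 | P1 21-30 |
Completion: P0=14  P1=30  P2=21  P3=7
Turnaround = completion − arrival: P0=13, P1=30, P2=20, P3=7
Total turnaround = 13 + 30 + 20 + 7 = 70

70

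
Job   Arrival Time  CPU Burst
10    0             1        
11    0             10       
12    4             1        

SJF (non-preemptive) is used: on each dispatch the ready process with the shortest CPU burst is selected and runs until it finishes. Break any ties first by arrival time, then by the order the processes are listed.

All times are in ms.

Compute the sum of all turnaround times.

Timeline: | 10 0-1 | 11 1-11 | 12 11-12 |
Completion: 10=1  11=11  12=12
Turnaround (C−A): 10=1  11=11  12=8
Turnaround = completion − arrival: 10=1, 11=11, 12=8
Total turnaround = 1 + 11 + 8 = 20

20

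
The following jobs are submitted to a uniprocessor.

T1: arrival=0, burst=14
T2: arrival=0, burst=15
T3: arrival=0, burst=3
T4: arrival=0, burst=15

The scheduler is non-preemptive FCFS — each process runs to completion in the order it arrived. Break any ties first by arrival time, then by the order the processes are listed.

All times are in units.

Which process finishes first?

Schedule: | T1 0-14 | T2 14-29 | T3 29-32 | T4 32-47 |
Completion: T1=14  T2=29  T3=32  T4=47
Turnaround (C−A): T1=14  T2=29  T3=32  T4=47
Finish order: T1 → T2 → T3 → T4

T1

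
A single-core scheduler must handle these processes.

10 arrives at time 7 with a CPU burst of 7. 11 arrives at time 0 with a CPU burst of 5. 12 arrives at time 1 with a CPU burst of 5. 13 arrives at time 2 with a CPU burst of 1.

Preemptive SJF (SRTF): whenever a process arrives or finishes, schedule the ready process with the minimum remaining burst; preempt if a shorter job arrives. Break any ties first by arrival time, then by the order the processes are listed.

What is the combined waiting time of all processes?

Timeline: | 11 0-2 | 13 2-3 | 11 3-6 | 12 6-11 | 10 11-18 |
Completion: 10=18  11=6  12=11  13=3
Turnaround (C−A): 10=11  11=6  12=10  13=1
Waiting = turnaround − burst: 10=4, 11=1, 12=5, 13=0
Total waiting = 4 + 1 + 5 + 0 = 10

10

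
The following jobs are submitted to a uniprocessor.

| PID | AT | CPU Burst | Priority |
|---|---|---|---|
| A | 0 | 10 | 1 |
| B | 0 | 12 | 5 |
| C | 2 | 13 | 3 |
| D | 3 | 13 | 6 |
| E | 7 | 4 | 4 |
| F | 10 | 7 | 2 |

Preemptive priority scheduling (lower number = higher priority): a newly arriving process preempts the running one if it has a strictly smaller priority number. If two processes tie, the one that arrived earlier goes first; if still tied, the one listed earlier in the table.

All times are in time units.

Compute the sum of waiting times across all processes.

Timeline: | A 0-10 | F 10-17 | C 17-30 | E 30-34 | B 34-46 | D 46-59 |
Completion: A=10  B=46  C=30  D=59  E=34  F=17
Turnaround (C−A): A=10  B=46  C=28  D=56  E=27  F=7
Waiting = turnaround − burst: A=0, B=34, C=15, D=43, E=23, F=0
Total waiting = 0 + 34 + 15 + 43 + 23 + 0 = 115

115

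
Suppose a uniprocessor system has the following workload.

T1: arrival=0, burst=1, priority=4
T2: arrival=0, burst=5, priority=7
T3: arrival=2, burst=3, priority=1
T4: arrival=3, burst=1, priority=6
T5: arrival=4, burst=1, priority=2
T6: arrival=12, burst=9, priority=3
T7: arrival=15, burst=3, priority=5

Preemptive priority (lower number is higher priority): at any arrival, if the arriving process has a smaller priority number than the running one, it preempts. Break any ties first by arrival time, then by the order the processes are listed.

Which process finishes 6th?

T6

Timeline: | T1 0-1 | T2 1-2 | T3 2-5 | T5 5-6 | T4 6-7 | T2 7-11 | idle 11-12 | T6 12-21 | T7 21-24 |
Completion: T1=1  T2=11  T3=5  T4=7  T5=6  T6=21  T7=24
Finish order: T1 → T3 → T5 → T4 → T2 → T6 → T7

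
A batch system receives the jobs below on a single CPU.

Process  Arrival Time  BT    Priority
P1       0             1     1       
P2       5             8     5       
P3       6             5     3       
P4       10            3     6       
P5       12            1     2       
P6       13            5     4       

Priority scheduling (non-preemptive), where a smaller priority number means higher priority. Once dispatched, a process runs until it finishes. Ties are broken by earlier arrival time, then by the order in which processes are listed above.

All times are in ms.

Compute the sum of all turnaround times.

52

Schedule: | P1 0-1 | idle 1-5 | P2 5-13 | P5 13-14 | P3 14-19 | P6 19-24 | P4 24-27 |
Completion: P1=1  P2=13  P3=19  P4=27  P5=14  P6=24
Turnaround (C−A): P1=1  P2=8  P3=13  P4=17  P5=2  P6=11
Turnaround = completion − arrival: P1=1, P2=8, P3=13, P4=17, P5=2, P6=11
Total turnaround = 1 + 8 + 13 + 17 + 2 + 11 = 52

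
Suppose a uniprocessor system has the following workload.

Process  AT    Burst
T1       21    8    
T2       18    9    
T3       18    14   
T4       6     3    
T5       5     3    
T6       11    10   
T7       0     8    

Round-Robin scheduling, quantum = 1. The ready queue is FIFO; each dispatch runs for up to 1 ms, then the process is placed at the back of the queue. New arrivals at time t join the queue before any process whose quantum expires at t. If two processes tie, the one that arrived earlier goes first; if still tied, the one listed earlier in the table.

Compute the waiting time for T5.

4

Gantt: | T7 0-5 | T5 5-6 | T7 6-7 | T4 7-8 | T5 8-9 | T7 9-10 | T4 10-11 | T5 11-12 | T7 12-13 | T6 13-14 | T4 14-15 | T6 15-18 | T2 18-19 | T3 19-20 | T6 20-21 | T2 21-22 | T3 22-23 | T1 23-24 | T6 24-25 | T2 25-26 | T3 26-27 | T1 27-28 | T6 28-29 | T2 29-30 | T3 30-31 | T1 31-32 | T6 32-33 | T2 33-34 | T3 34-35 | T1 35-36 | T6 36-37 | T2 37-38 | T3 38-39 | T1 39-40 | T6 40-41 | T2 41-42 | T3 42-43 | T1 43-44 | T2 44-45 | T3 45-46 | T1 46-47 | T2 47-48 | T3 48-49 | T1 49-50 | T3 50-55 |
Completion: T1=50  T2=48  T3=55  T4=15  T5=12  T6=41  T7=13
Turnaround (C−A): T1=29  T2=30  T3=37  T4=9  T5=7  T6=30  T7=13
Waiting(T5) = turnaround − burst = 7 − 3 = 4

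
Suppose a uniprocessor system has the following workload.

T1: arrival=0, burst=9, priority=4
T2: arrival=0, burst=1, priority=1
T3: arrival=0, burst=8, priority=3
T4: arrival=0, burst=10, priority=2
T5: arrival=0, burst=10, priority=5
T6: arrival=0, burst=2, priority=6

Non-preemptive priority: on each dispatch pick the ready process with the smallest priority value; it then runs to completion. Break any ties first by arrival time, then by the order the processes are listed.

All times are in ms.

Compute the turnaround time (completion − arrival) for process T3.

19

Schedule: | T2 0-1 | T4 1-11 | T3 11-19 | T1 19-28 | T5 28-38 | T6 38-40 |
Completion: T1=28  T2=1  T3=19  T4=11  T5=38  T6=40
Turnaround(T3) = completion − arrival = 19 − 0 = 19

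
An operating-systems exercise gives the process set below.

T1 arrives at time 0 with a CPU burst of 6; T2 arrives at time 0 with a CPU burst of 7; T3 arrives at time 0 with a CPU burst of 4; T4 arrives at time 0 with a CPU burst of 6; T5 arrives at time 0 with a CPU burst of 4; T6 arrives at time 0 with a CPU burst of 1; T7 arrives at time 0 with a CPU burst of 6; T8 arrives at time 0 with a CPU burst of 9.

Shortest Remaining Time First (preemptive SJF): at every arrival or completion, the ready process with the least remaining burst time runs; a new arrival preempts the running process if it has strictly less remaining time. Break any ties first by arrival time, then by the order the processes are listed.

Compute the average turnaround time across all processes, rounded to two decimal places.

19.38

Timeline: | T6 0-1 | T3 1-5 | T5 5-9 | T1 9-15 | T4 15-21 | T7 21-27 | T2 27-34 | T8 34-43 |
Completion: T1=15  T2=34  T3=5  T4=21  T5=9  T6=1  T7=27  T8=43
Turnaround (C−A): T1=15  T2=34  T3=5  T4=21  T5=9  T6=1  T7=27  T8=43
Turnaround times: T1=15, T2=34, T3=5, T4=21, T5=9, T6=1, T7=27, T8=43
Average turnaround = (15+34+5+21+9+1+27+43) / 8 = 155/8 = 19.38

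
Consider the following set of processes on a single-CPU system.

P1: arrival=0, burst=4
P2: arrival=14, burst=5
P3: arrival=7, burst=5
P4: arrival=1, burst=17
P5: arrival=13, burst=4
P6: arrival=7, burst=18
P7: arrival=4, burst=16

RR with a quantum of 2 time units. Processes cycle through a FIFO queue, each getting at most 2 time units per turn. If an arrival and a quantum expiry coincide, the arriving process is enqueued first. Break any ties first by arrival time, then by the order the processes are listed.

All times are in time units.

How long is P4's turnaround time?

Timeline: | P1 0-2 | P4 2-4 | P1 4-6 | P7 6-8 | P4 8-10 | P3 10-12 | P6 12-14 | P7 14-16 | P4 16-18 | P3 18-20 | P5 20-22 | P2 22-24 | P6 24-26 | P7 26-28 | P4 28-30 | P3 30-31 | P5 31-33 | P2 33-35 | P6 35-37 | P7 37-39 | P4 39-41 | P2 41-42 | P6 42-44 | P7 44-46 | P4 46-48 | P6 48-50 | P7 50-52 | P4 52-54 | P6 54-56 | P7 56-58 | P4 58-60 | P6 60-62 | P7 62-64 | P4 64-65 | P6 65-69 |
Completion: P1=6  P2=42  P3=31  P4=65  P5=33  P6=69  P7=64
Turnaround (C−A): P1=6  P2=28  P3=24  P4=64  P5=20  P6=62  P7=60
Turnaround(P4) = completion − arrival = 65 − 1 = 64

64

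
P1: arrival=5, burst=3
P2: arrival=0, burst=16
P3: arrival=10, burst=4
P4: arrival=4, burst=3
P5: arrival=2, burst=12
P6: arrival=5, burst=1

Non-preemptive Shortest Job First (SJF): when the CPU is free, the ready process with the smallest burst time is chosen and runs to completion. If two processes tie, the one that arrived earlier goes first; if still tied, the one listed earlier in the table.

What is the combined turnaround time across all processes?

116

Schedule: | P2 0-16 | P6 16-17 | P4 17-20 | P1 20-23 | P3 23-27 | P5 27-39 |
Completion: P1=23  P2=16  P3=27  P4=20  P5=39  P6=17
Turnaround (C−A): P1=18  P2=16  P3=17  P4=16  P5=37  P6=12
Turnaround = completion − arrival: P1=18, P2=16, P3=17, P4=16, P5=37, P6=12
Total turnaround = 18 + 16 + 17 + 16 + 37 + 12 = 116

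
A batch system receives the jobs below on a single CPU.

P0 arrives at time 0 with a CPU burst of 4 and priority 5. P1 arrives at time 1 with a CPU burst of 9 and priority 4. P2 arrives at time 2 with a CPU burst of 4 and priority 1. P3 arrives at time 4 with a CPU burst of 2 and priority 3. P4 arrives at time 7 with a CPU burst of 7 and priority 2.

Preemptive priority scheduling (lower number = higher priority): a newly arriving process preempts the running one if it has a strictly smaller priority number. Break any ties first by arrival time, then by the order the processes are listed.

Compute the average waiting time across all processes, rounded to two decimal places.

Gantt: | P0 0-1 | P1 1-2 | P2 2-6 | P3 6-7 | P4 7-14 | P3 14-15 | P1 15-23 | P0 23-26 |
Completion: P0=26  P1=23  P2=6  P3=15  P4=14
Turnaround (C−A): P0=26  P1=22  P2=4  P3=11  P4=7
Waiting times: P0=22, P1=13, P2=0, P3=9, P4=0
Average waiting = (22+13+0+9+0) / 5 = 44/5 = 8.80

8.80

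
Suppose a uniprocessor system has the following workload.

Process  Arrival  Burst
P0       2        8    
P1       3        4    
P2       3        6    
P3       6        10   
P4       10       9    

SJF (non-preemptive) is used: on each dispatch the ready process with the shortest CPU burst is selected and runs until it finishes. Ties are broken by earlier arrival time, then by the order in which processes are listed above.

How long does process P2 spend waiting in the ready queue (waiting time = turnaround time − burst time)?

Gantt: | idle 0-2 | P0 2-10 | P1 10-14 | P2 14-20 | P4 20-29 | P3 29-39 |
Completion: P0=10  P1=14  P2=20  P3=39  P4=29
Turnaround (C−A): P0=8  P1=11  P2=17  P3=33  P4=19
Waiting(P2) = turnaround − burst = 17 − 6 = 11

11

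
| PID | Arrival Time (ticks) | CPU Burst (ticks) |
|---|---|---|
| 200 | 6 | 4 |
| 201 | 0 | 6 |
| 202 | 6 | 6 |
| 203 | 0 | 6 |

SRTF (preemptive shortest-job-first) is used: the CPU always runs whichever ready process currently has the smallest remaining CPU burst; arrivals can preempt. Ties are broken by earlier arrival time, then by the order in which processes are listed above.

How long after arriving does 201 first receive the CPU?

0

Timeline: | 201 0-6 | 200 6-10 | 203 10-16 | 202 16-22 |
Completion: 200=10  201=6  202=22  203=16
Turnaround (C−A): 200=4  201=6  202=16  203=16
Response(201) = first start − arrival = 0 − 0 = 0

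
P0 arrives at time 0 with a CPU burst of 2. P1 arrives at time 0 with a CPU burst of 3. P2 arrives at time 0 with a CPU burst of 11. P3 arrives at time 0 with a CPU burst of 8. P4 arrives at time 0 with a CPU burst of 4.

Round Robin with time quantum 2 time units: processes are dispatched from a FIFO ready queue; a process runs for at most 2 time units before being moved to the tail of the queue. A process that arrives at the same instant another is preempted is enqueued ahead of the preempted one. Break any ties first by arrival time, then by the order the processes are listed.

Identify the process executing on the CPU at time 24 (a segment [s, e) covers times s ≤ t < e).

P3

Schedule: | P0 0-2 | P1 2-4 | P2 4-6 | P3 6-8 | P4 8-10 | P1 10-11 | P2 11-13 | P3 13-15 | P4 15-17 | P2 17-19 | P3 19-21 | P2 21-23 | P3 23-25 | P2 25-28 |
Completion: P0=2  P1=11  P2=28  P3=25  P4=17
Turnaround (C−A): P0=2  P1=11  P2=28  P3=25  P4=17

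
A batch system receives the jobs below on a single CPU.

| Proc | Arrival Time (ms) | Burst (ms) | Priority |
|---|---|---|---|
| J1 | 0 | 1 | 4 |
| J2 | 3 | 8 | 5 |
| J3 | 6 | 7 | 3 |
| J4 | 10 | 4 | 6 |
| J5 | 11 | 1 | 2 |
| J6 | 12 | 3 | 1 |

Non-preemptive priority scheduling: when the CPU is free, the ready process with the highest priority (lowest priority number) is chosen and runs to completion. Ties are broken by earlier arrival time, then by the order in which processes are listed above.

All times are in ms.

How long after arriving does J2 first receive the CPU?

Timeline: | J1 0-1 | idle 1-3 | J2 3-11 | J5 11-12 | J6 12-15 | J3 15-22 | J4 22-26 |
Completion: J1=1  J2=11  J3=22  J4=26  J5=12  J6=15
Turnaround (C−A): J1=1  J2=8  J3=16  J4=16  J5=1  J6=3
Response(J2) = first start − arrival = 3 − 3 = 0

0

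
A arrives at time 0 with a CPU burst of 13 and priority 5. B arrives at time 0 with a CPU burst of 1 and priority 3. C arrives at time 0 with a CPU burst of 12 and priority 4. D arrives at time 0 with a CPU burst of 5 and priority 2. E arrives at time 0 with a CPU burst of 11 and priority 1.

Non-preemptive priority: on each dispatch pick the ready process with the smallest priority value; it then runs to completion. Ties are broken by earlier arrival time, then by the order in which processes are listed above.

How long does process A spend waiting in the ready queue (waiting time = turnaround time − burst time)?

Schedule: | E 0-11 | D 11-16 | B 16-17 | C 17-29 | A 29-42 |
Completion: A=42  B=17  C=29  D=16  E=11
Turnaround (C−A): A=42  B=17  C=29  D=16  E=11
Waiting(A) = turnaround − burst = 42 − 13 = 29

29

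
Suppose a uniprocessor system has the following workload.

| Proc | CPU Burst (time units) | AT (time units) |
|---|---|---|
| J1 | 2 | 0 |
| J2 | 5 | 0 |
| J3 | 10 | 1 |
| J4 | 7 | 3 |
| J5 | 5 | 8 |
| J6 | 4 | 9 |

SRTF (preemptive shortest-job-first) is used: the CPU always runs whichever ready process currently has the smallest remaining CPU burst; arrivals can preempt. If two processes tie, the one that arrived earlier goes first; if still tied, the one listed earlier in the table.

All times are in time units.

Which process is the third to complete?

Schedule: | J1 0-2 | J2 2-7 | J4 7-8 | J5 8-13 | J6 13-17 | J4 17-23 | J3 23-33 |
Completion: J1=2  J2=7  J3=33  J4=23  J5=13  J6=17
Finish order: J1 → J2 → J5 → J6 → J4 → J3

J5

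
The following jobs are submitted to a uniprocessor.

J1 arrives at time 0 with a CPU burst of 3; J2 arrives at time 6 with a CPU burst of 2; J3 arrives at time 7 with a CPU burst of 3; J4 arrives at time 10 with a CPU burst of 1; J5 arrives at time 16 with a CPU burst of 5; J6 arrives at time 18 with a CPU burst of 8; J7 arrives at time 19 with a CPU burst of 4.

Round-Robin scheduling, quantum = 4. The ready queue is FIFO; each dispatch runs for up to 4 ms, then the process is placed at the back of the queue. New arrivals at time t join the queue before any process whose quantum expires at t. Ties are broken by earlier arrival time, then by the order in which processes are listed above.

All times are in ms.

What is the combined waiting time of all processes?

Timeline: | J1 0-3 | idle 3-6 | J2 6-8 | J3 8-11 | J4 11-12 | idle 12-16 | J5 16-20 | J6 20-24 | J7 24-28 | J5 28-29 | J6 29-33 |
Completion: J1=3  J2=8  J3=11  J4=12  J5=29  J6=33  J7=28
Turnaround (C−A): J1=3  J2=2  J3=4  J4=2  J5=13  J6=15  J7=9
Waiting = turnaround − burst: J1=0, J2=0, J3=1, J4=1, J5=8, J6=7, J7=5
Total waiting = 0 + 0 + 1 + 1 + 8 + 7 + 5 = 22

22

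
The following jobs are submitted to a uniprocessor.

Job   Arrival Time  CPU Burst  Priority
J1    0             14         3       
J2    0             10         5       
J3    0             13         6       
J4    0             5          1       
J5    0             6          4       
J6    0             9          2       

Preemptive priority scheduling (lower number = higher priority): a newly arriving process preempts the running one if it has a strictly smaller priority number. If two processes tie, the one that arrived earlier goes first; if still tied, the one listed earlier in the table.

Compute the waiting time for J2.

34

Gantt: | J4 0-5 | J6 5-14 | J1 14-28 | J5 28-34 | J2 34-44 | J3 44-57 |
Completion: J1=28  J2=44  J3=57  J4=5  J5=34  J6=14
Turnaround (C−A): J1=28  J2=44  J3=57  J4=5  J5=34  J6=14
Waiting(J2) = turnaround − burst = 44 − 10 = 34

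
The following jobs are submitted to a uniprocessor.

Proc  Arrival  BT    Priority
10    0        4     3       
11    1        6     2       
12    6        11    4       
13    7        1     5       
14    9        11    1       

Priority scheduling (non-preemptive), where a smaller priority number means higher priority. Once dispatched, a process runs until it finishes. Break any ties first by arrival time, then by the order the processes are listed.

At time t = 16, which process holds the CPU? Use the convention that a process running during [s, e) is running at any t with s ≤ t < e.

14

Schedule: | 10 0-4 | 11 4-10 | 14 10-21 | 12 21-32 | 13 32-33 |
Completion: 10=4  11=10  12=32  13=33  14=21
Turnaround (C−A): 10=4  11=9  12=26  13=26  14=12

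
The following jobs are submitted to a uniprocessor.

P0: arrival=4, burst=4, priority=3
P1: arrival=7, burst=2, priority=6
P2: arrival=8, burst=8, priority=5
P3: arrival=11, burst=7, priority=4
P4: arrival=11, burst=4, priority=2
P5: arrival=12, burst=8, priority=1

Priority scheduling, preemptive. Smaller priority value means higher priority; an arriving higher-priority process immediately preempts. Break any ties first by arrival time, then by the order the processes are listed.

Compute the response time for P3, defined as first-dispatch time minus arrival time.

Schedule: | idle 0-4 | P0 4-8 | P2 8-11 | P4 11-12 | P5 12-20 | P4 20-23 | P3 23-30 | P2 30-35 | P1 35-37 |
Completion: P0=8  P1=37  P2=35  P3=30  P4=23  P5=20
Response(P3) = first start − arrival = 23 − 11 = 12

12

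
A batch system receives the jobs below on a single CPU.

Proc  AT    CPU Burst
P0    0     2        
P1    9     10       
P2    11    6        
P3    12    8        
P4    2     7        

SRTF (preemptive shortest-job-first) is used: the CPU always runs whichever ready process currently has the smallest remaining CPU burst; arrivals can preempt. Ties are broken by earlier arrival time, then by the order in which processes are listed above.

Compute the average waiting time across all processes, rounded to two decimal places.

Schedule: | P0 0-2 | P4 2-9 | P1 9-11 | P2 11-17 | P1 17-25 | P3 25-33 |
Completion: P0=2  P1=25  P2=17  P3=33  P4=9
Waiting times: P0=0, P1=6, P2=0, P3=13, P4=0
Average waiting = (0+6+0+13+0) / 5 = 19/5 = 3.80

3.80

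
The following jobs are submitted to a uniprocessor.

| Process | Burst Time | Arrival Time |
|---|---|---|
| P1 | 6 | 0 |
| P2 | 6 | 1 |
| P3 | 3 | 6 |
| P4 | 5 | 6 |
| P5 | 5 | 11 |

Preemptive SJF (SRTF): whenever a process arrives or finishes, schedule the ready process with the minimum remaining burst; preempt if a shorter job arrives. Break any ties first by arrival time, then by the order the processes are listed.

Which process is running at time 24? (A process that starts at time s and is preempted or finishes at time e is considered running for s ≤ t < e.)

Schedule: | P1 0-6 | P3 6-9 | P4 9-14 | P5 14-19 | P2 19-25 |
Completion: P1=6  P2=25  P3=9  P4=14  P5=19

P2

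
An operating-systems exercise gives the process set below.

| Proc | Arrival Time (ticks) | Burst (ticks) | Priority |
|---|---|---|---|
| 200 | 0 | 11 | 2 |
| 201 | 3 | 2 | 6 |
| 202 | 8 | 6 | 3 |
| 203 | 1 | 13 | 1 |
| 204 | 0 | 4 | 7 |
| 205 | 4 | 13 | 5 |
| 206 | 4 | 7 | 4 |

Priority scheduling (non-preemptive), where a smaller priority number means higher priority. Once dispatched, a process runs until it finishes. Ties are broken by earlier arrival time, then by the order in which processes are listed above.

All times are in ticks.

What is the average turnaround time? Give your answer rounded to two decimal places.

Gantt: | 200 0-11 | 203 11-24 | 202 24-30 | 206 30-37 | 205 37-50 | 201 50-52 | 204 52-56 |
Completion: 200=11  201=52  202=30  203=24  204=56  205=50  206=37
Turnaround (C−A): 200=11  201=49  202=22  203=23  204=56  205=46  206=33
Turnaround times: 200=11, 201=49, 202=22, 203=23, 204=56, 205=46, 206=33
Average turnaround = (11+49+22+23+56+46+33) / 7 = 240/7 = 34.29

34.29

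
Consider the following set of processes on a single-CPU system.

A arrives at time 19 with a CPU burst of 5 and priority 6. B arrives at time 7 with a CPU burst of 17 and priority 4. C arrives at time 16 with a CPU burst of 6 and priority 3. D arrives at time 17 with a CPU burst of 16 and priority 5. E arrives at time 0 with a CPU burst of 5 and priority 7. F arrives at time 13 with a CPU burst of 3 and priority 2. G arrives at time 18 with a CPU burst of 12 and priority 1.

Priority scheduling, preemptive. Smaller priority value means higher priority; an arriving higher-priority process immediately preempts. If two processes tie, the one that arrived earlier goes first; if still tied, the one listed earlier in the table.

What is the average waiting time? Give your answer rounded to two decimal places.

14.71

Timeline: | E 0-5 | idle 5-7 | B 7-13 | F 13-16 | C 16-18 | G 18-30 | C 30-34 | B 34-45 | D 45-61 | A 61-66 |
Completion: A=66  B=45  C=34  D=61  E=5  F=16  G=30
Waiting times: A=42, B=21, C=12, D=28, E=0, F=0, G=0
Average waiting = (42+21+12+28+0+0+0) / 7 = 103/7 = 14.71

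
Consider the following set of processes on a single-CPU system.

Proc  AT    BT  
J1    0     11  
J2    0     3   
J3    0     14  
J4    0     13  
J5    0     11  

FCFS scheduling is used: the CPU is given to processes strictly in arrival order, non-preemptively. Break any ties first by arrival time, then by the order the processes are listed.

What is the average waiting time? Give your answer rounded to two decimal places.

Schedule: | J1 0-11 | J2 11-14 | J3 14-28 | J4 28-41 | J5 41-52 |
Completion: J1=11  J2=14  J3=28  J4=41  J5=52
Waiting times: J1=0, J2=11, J3=14, J4=28, J5=41
Average waiting = (0+11+14+28+41) / 5 = 94/5 = 18.80

18.80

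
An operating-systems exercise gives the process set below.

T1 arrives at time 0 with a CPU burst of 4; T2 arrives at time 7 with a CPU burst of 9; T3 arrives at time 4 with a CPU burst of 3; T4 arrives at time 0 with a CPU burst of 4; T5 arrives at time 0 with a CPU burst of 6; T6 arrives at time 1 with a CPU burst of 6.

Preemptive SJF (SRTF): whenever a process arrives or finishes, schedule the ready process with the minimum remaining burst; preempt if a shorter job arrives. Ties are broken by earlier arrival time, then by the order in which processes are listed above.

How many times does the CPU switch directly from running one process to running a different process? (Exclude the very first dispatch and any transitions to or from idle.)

Gantt: | T1 0-4 | T3 4-7 | T4 7-11 | T5 11-17 | T6 17-23 | T2 23-32 |
Completion: T1=4  T2=32  T3=7  T4=11  T5=17  T6=23
Turnaround (C−A): T1=4  T2=25  T3=3  T4=11  T5=17  T6=22

5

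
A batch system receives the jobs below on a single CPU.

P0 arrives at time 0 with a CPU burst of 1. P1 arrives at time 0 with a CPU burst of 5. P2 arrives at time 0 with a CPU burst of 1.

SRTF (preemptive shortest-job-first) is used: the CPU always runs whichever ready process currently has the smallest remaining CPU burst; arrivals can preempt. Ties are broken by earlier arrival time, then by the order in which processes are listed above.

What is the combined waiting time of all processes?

Gantt: | P0 0-1 | P2 1-2 | P1 2-7 |
Completion: P0=1  P1=7  P2=2
Waiting = turnaround − burst: P0=0, P1=2, P2=1
Total waiting = 0 + 2 + 1 = 3

3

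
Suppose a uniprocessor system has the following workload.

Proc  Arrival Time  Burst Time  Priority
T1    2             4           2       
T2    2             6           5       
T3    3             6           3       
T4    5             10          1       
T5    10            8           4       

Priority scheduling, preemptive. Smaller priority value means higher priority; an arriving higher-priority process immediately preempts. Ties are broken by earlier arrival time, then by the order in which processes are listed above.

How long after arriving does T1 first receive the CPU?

Timeline: | idle 0-2 | T1 2-5 | T4 5-15 | T1 15-16 | T3 16-22 | T5 22-30 | T2 30-36 |
Completion: T1=16  T2=36  T3=22  T4=15  T5=30
Turnaround (C−A): T1=14  T2=34  T3=19  T4=10  T5=20
Response(T1) = first start − arrival = 2 − 2 = 0

0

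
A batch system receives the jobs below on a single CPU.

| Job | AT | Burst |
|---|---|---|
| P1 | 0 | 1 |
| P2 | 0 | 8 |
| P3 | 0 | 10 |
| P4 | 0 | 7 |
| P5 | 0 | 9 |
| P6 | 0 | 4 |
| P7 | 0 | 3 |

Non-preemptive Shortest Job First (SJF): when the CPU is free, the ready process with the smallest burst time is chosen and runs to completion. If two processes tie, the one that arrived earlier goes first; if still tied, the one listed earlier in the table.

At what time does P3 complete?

42

Gantt: | P1 0-1 | P7 1-4 | P6 4-8 | P4 8-15 | P2 15-23 | P5 23-32 | P3 32-42 |
Completion: P1=1  P2=23  P3=42  P4=15  P5=32  P6=8  P7=4
Turnaround (C−A): P1=1  P2=23  P3=42  P4=15  P5=32  P6=8  P7=4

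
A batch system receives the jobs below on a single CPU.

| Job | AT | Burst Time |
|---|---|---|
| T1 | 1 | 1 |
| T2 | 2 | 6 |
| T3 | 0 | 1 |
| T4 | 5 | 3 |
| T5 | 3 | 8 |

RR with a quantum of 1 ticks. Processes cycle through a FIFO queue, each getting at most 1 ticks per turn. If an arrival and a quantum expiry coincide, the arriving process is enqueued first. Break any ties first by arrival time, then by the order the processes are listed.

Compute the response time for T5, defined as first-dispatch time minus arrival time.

Gantt: | T3 0-1 | T1 1-2 | T2 2-3 | T5 3-4 | T2 4-5 | T5 5-6 | T4 6-7 | T2 7-8 | T5 8-9 | T4 9-10 | T2 10-11 | T5 11-12 | T4 12-13 | T2 13-14 | T5 14-15 | T2 15-16 | T5 16-19 |
Completion: T1=2  T2=16  T3=1  T4=13  T5=19
Response(T5) = first start − arrival = 3 − 3 = 0

0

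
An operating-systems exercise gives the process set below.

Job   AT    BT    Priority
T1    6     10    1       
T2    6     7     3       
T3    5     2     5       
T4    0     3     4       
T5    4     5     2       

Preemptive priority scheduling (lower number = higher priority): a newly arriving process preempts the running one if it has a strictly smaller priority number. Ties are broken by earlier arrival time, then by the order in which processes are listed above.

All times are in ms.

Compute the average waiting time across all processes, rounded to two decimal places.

8.80

Timeline: | T4 0-3 | idle 3-4 | T5 4-6 | T1 6-16 | T5 16-19 | T2 19-26 | T3 26-28 |
Completion: T1=16  T2=26  T3=28  T4=3  T5=19
Waiting times: T1=0, T2=13, T3=21, T4=0, T5=10
Average waiting = (0+13+21+0+10) / 5 = 44/5 = 8.80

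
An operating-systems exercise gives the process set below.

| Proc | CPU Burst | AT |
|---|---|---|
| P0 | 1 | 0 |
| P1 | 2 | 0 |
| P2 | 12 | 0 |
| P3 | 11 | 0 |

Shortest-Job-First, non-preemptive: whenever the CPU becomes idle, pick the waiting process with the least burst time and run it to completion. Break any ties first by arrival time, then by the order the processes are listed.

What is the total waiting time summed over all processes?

18

Schedule: | P0 0-1 | P1 1-3 | P3 3-14 | P2 14-26 |
Completion: P0=1  P1=3  P2=26  P3=14
Turnaround (C−A): P0=1  P1=3  P2=26  P3=14
Waiting = turnaround − burst: P0=0, P1=1, P2=14, P3=3
Total waiting = 0 + 1 + 14 + 3 = 18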